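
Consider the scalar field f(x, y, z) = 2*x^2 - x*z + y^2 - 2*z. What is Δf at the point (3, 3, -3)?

6

∂²f/∂x² = 4
∂²f/∂y² = 2
∂²f/∂z² = 0
∇²f = 6
At (3, 3, -3): 6.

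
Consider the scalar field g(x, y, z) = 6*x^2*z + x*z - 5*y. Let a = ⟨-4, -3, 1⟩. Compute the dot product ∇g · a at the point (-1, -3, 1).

∂g/∂x = 12*x*z + z
∂g/∂y = -5
∂g/∂z = 6*x^2 + x
∇g at (-1, -3, 1) = (-11, -5, 5)
∇g · a = (-11)(-4) + (-5)(-3) + (5)(1) = 64

64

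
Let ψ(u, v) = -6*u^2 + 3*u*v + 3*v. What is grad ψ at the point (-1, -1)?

(9, 0)

∂ψ/∂u = -12*u + 3*v
∂ψ/∂v = 3*u + 3
∇ψ = (-12*u + 3*v, 3*u + 3)
At (-1, -1): (9, 0).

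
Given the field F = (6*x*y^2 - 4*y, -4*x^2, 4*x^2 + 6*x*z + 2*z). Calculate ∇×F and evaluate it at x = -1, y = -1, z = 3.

(0, -10, 0)

(∇×F)₁ = ∂F₃/∂y − ∂F₂/∂z = 0
(∇×F)₂ = ∂F₁/∂z − ∂F₃/∂x = -8*x - 6*z
(∇×F)₃ = ∂F₂/∂x − ∂F₁/∂y = -12*x*y - 8*x + 4
∇×F = (0, -8*x - 6*z, -12*x*y - 8*x + 4)
At (-1, -1, 3): (0, -10, 0).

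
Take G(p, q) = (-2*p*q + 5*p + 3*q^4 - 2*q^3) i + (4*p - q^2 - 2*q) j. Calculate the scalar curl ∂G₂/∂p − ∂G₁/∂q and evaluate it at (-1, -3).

∂G₂/∂p = 4
∂G₁/∂q = -2*p + 12*q^3 - 6*q^2
Scalar curl = 2*p - 12*q^3 + 6*q^2 + 4
At (-1, -3): 380.

380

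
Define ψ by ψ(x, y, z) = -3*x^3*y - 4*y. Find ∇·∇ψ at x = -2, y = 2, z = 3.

∂²ψ/∂x² = -18*x*y
∂²ψ/∂y² = 0
∂²ψ/∂z² = 0
∇²ψ = -18*x*y
At (-2, 2, 3): 72.

72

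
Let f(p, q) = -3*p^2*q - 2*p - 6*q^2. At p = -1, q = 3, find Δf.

-30

∂²f/∂p² = -6*q
∂²f/∂q² = -12
∇²f = -6*q - 12
At (-1, 3): -30.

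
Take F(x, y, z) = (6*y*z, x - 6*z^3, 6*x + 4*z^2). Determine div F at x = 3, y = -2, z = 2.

16

∂F₁/∂x = 0
∂F₂/∂y = 0
∂F₃/∂z = 8*z
∇·F = 8*z
At (3, -2, 2): 16.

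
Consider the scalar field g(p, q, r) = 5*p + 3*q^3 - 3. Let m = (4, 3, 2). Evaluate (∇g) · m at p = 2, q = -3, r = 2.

∂g/∂p = 5
∂g/∂q = 9*q^2
∂g/∂r = 0
∇g at (2, -3, 2) = (5, 81, 0)
∇g · m = (5)(4) + (81)(3) + (0)(2) = 263

263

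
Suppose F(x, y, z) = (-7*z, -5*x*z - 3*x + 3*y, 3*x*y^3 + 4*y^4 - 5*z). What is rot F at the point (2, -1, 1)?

(12, -4, -8)

(∇×F)₁ = ∂F₃/∂y − ∂F₂/∂z = 9*x*y^2 + 5*x + 16*y^3
(∇×F)₂ = ∂F₁/∂z − ∂F₃/∂x = -3*y^3 - 7
(∇×F)₃ = ∂F₂/∂x − ∂F₁/∂y = -5*z - 3
∇×F = (9*x*y^2 + 5*x + 16*y^3, -3*y^3 - 7, -5*z - 3)
At (2, -1, 1): (12, -4, -8).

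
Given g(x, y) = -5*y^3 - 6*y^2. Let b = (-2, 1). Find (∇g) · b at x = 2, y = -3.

-99

∂g/∂x = 0
∂g/∂y = -15*y^2 - 12*y
∇g at (2, -3) = (0, -99)
∇g · b = (0)(-2) + (-99)(1) = -99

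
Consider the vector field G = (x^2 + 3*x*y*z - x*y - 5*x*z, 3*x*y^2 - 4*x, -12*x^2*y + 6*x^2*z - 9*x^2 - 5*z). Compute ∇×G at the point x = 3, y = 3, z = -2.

(-108, 354, 44)

(∇×G)₁ = ∂G₃/∂y − ∂G₂/∂z = -12*x^2
(∇×G)₂ = ∂G₁/∂z − ∂G₃/∂x = 27*x*y - 12*x*z + 13*x
(∇×G)₃ = ∂G₂/∂x − ∂G₁/∂y = -3*x*z + x + 3*y^2 - 4
∇×G = (-12*x^2, 27*x*y - 12*x*z + 13*x, -3*x*z + x + 3*y^2 - 4)
At (3, 3, -2): (-108, 354, 44).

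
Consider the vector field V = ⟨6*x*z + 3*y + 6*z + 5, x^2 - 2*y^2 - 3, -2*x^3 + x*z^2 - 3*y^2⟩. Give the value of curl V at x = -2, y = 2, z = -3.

(-12, 9, -7)

(∇×V)₁ = ∂V₃/∂y − ∂V₂/∂z = -6*y
(∇×V)₂ = ∂V₁/∂z − ∂V₃/∂x = 6*x^2 + 6*x - z^2 + 6
(∇×V)₃ = ∂V₂/∂x − ∂V₁/∂y = 2*x - 3
∇×V = (-6*y, 6*x^2 + 6*x - z^2 + 6, 2*x - 3)
At (-2, 2, -3): (-12, 9, -7).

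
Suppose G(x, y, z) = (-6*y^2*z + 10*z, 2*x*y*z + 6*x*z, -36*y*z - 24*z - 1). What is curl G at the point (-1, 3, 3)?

(∇×G)₁ = ∂G₃/∂y − ∂G₂/∂z = -2*x*y - 6*x - 36*z
(∇×G)₂ = ∂G₁/∂z − ∂G₃/∂x = -6*y^2 + 10
(∇×G)₃ = ∂G₂/∂x − ∂G₁/∂y = 14*y*z + 6*z
∇×G = (-2*x*y - 6*x - 36*z, -6*y^2 + 10, 14*y*z + 6*z)
At (-1, 3, 3): (-96, -44, 144).

(-96, -44, 144)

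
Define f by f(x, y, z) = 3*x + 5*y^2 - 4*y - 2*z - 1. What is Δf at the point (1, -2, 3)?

∂²f/∂x² = 0
∂²f/∂y² = 10
∂²f/∂z² = 0
∇²f = 10
At (1, -2, 3): 10.

10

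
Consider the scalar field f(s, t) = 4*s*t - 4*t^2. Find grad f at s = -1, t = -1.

∂f/∂s = 4*t
∂f/∂t = 4*s - 8*t
∇f = (4*t, 4*s - 8*t)
At (-1, -1): (-4, 4).

(-4, 4)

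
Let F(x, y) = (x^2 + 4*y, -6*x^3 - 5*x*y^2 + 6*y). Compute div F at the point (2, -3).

70

∂F₁/∂x = 2*x
∂F₂/∂y = -10*x*y + 6
∇·F = -10*x*y + 2*x + 6
At (2, -3): 70.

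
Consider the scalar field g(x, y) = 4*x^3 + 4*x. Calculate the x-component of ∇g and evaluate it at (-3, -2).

112

(∇g)_1 = ∂g/∂x = 12*x^2 + 4
At (-3, -2): 112.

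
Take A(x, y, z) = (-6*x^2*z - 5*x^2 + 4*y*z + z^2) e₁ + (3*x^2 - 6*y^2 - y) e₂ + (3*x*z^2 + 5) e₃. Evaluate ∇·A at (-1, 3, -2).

∂A₁/∂x = -12*x*z - 10*x
∂A₂/∂y = -12*y - 1
∂A₃/∂z = 6*x*z
∇·A = -6*x*z - 10*x - 12*y - 1
At (-1, 3, -2): -39.

-39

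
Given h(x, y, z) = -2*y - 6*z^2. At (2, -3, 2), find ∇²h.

∂²h/∂x² = 0
∂²h/∂y² = 0
∂²h/∂z² = -12
∇²h = -12
At (2, -3, 2): -12.

-12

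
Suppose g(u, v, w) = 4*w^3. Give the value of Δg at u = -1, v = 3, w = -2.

-48

∂²g/∂u² = 0
∂²g/∂v² = 0
∂²g/∂w² = 24*w
∇²g = 24*w
At (-1, 3, -2): -48.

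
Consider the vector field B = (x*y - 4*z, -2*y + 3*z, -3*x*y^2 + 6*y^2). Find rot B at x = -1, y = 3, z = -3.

(51, 23, 1)

(∇×B)₁ = ∂B₃/∂y − ∂B₂/∂z = -6*x*y + 12*y - 3
(∇×B)₂ = ∂B₁/∂z − ∂B₃/∂x = 3*y^2 - 4
(∇×B)₃ = ∂B₂/∂x − ∂B₁/∂y = -x
∇×B = (-6*x*y + 12*y - 3, 3*y^2 - 4, -x)
At (-1, 3, -3): (51, 23, 1).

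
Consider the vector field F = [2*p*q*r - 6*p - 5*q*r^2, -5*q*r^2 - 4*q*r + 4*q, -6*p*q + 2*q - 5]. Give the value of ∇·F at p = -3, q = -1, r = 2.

∂F₁/∂p = 2*q*r - 6
∂F₂/∂q = -5*r^2 - 4*r + 4
∂F₃/∂r = 0
∇·F = 2*q*r - 5*r^2 - 4*r - 2
At (-3, -1, 2): -34.

-34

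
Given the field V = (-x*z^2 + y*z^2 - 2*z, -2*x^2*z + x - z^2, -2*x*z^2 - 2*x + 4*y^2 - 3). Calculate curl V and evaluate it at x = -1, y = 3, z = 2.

(30, 24, 5)

(∇×V)₁ = ∂V₃/∂y − ∂V₂/∂z = 2*x^2 + 8*y + 2*z
(∇×V)₂ = ∂V₁/∂z − ∂V₃/∂x = -2*x*z + 2*y*z + 2*z^2
(∇×V)₃ = ∂V₂/∂x − ∂V₁/∂y = -4*x*z - z^2 + 1
∇×V = (2*x^2 + 8*y + 2*z, -2*x*z + 2*y*z + 2*z^2, -4*x*z - z^2 + 1)
At (-1, 3, 2): (30, 24, 5).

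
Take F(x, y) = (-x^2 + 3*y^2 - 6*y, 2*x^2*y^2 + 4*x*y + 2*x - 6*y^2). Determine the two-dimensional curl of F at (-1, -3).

∂F₂/∂x = 4*x*y^2 + 4*y + 2
∂F₁/∂y = 6*y - 6
Scalar curl = 4*x*y^2 - 2*y + 8
At (-1, -3): -22.

-22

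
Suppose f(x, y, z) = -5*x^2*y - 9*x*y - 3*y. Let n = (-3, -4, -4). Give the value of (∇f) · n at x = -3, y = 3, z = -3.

-105

∂f/∂x = -10*x*y - 9*y
∂f/∂y = -5*x^2 - 9*x - 3
∂f/∂z = 0
∇f at (-3, 3, -3) = (63, -21, 0)
∇f · n = (63)(-3) + (-21)(-4) + (0)(-4) = -105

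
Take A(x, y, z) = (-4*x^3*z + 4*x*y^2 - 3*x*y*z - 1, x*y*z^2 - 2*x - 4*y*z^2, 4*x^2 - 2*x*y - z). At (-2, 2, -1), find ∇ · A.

63

∂A₁/∂x = -12*x^2*z + 4*y^2 - 3*y*z
∂A₂/∂y = x*z^2 - 4*z^2
∂A₃/∂z = -1
∇·A = -12*x^2*z + x*z^2 + 4*y^2 - 3*y*z - 4*z^2 - 1
At (-2, 2, -1): 63.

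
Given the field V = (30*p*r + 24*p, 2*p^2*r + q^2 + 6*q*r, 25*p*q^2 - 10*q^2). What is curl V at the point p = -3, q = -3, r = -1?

(510, -315, 12)

(∇×V)₁ = ∂V₃/∂q − ∂V₂/∂r = -2*p^2 + 50*p*q - 26*q
(∇×V)₂ = ∂V₁/∂r − ∂V₃/∂p = 30*p - 25*q^2
(∇×V)₃ = ∂V₂/∂p − ∂V₁/∂q = 4*p*r
∇×V = (-2*p^2 + 50*p*q - 26*q, 30*p - 25*q^2, 4*p*r)
At (-3, -3, -1): (510, -315, 12).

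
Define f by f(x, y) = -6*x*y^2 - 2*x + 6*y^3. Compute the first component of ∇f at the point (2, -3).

(∇f)_1 = ∂f/∂x = -6*y^2 - 2
At (2, -3): -56.

-56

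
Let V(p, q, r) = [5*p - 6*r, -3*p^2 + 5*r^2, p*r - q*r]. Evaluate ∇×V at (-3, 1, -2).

(22, -4, 18)

(∇×V)₁ = ∂V₃/∂q − ∂V₂/∂r = -11*r
(∇×V)₂ = ∂V₁/∂r − ∂V₃/∂p = -r - 6
(∇×V)₃ = ∂V₂/∂p − ∂V₁/∂q = -6*p
∇×V = (-11*r, -r - 6, -6*p)
At (-3, 1, -2): (22, -4, 18).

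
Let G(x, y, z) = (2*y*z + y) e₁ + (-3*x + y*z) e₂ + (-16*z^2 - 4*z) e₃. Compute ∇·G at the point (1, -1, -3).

89

∂G₁/∂x = 0
∂G₂/∂y = z
∂G₃/∂z = -32*z - 4
∇·G = -31*z - 4
At (1, -1, -3): 89.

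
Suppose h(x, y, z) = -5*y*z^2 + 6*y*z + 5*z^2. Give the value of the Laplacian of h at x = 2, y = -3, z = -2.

∂²h/∂x² = 0
∂²h/∂y² = 0
∂²h/∂z² = 10*(-y + 1)
∇²h = -10*y + 10
At (2, -3, -2): 40.

40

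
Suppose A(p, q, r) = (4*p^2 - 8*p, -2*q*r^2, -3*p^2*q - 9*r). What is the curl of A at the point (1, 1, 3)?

(∇×A)₁ = ∂A₃/∂q − ∂A₂/∂r = -3*p^2 + 4*q*r
(∇×A)₂ = ∂A₁/∂r − ∂A₃/∂p = 6*p*q
(∇×A)₃ = ∂A₂/∂p − ∂A₁/∂q = 0
∇×A = (-3*p^2 + 4*q*r, 6*p*q, 0)
At (1, 1, 3): (9, 6, 0).

(9, 6, 0)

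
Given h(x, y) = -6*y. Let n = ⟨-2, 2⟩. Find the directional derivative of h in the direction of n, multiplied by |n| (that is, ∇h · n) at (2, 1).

-12

∂h/∂x = 0
∂h/∂y = -6
∇h at (2, 1) = (0, -6)
∇h · n = (0)(-2) + (-6)(2) = -12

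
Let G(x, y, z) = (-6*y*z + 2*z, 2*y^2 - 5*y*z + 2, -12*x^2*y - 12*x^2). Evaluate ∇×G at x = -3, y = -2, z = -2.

(∇×G)₁ = ∂G₃/∂y − ∂G₂/∂z = -12*x^2 + 5*y
(∇×G)₂ = ∂G₁/∂z − ∂G₃/∂x = 24*x*y + 24*x - 6*y + 2
(∇×G)₃ = ∂G₂/∂x − ∂G₁/∂y = 6*z
∇×G = (-12*x^2 + 5*y, 24*x*y + 24*x - 6*y + 2, 6*z)
At (-3, -2, -2): (-118, 86, -12).

(-118, 86, -12)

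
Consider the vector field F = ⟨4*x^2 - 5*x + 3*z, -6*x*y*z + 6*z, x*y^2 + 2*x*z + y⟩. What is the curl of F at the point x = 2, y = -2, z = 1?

(-37, -3, 12)

(∇×F)₁ = ∂F₃/∂y − ∂F₂/∂z = 8*x*y - 5
(∇×F)₂ = ∂F₁/∂z − ∂F₃/∂x = -y^2 - 2*z + 3
(∇×F)₃ = ∂F₂/∂x − ∂F₁/∂y = -6*y*z
∇×F = (8*x*y - 5, -y^2 - 2*z + 3, -6*y*z)
At (2, -2, 1): (-37, -3, 12).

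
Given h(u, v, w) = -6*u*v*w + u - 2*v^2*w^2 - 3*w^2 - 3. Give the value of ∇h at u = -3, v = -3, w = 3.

∂h/∂u = -6*v*w + 1
∂h/∂v = -6*u*w - 4*v*w^2
∂h/∂w = -6*u*v - 4*v^2*w - 6*w
∇h = (-6*v*w + 1, -6*u*w - 4*v*w^2, -6*u*v - 4*v^2*w - 6*w)
At (-3, -3, 3): (55, 162, -180).

(55, 162, -180)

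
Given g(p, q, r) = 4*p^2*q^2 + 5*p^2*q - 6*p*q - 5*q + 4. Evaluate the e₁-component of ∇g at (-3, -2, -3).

(∇g)_1 = ∂g/∂p = 8*p*q^2 + 10*p*q - 6*q
At (-3, -2, -3): -24.

-24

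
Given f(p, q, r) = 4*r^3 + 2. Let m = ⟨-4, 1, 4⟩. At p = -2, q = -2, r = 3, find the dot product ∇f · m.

∂f/∂p = 0
∂f/∂q = 0
∂f/∂r = 12*r^2
∇f at (-2, -2, 3) = (0, 0, 108)
∇f · m = (0)(-4) + (0)(1) + (108)(4) = 432

432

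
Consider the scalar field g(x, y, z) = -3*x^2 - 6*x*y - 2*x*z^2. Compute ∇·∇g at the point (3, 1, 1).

∂²g/∂x² = -6
∂²g/∂y² = 0
∂²g/∂z² = -4*x
∇²g = -4*x - 6
At (3, 1, 1): -18.

-18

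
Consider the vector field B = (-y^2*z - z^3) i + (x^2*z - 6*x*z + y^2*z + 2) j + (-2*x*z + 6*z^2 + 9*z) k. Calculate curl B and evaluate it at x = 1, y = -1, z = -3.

(4, -34, 18)

(∇×B)₁ = ∂B₃/∂y − ∂B₂/∂z = -x^2 + 6*x - y^2
(∇×B)₂ = ∂B₁/∂z − ∂B₃/∂x = -y^2 - 3*z^2 + 2*z
(∇×B)₃ = ∂B₂/∂x − ∂B₁/∂y = 2*x*z + 2*y*z - 6*z
∇×B = (-x^2 + 6*x - y^2, -y^2 - 3*z^2 + 2*z, 2*x*z + 2*y*z - 6*z)
At (1, -1, -3): (4, -34, 18).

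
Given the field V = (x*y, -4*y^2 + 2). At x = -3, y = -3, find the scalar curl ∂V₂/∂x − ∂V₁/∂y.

∂V₂/∂x = 0
∂V₁/∂y = x
Scalar curl = -x
At (-3, -3): 3.

3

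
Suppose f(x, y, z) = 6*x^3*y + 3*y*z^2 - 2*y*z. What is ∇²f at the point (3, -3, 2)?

-342

∂²f/∂x² = 36*x*y
∂²f/∂y² = 0
∂²f/∂z² = 6*y
∇²f = 36*x*y + 6*y
At (3, -3, 2): -342.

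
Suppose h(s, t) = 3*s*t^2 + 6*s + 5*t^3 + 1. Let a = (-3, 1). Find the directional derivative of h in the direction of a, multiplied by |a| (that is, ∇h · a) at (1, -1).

∂h/∂s = 3*t^2 + 6
∂h/∂t = 6*s*t + 15*t^2
∇h at (1, -1) = (9, 9)
∇h · a = (9)(-3) + (9)(1) = -18

-18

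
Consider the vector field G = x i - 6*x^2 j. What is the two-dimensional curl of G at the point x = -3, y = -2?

∂G₂/∂x = -12*x
∂G₁/∂y = 0
Scalar curl = -12*x
At (-3, -2): 36.

36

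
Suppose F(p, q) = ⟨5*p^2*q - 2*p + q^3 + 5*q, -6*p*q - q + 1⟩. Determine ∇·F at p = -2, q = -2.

∂F₁/∂p = 10*p*q - 2
∂F₂/∂q = -6*p - 1
∇·F = 10*p*q - 6*p - 3
At (-2, -2): 49.

49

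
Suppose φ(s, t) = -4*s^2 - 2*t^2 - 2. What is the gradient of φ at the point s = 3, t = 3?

(-24, -12)

∂φ/∂s = -8*s
∂φ/∂t = -4*t
∇φ = (-8*s, -4*t)
At (3, 3): (-24, -12).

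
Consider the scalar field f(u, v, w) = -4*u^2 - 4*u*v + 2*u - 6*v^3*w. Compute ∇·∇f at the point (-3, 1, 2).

-80

∂²f/∂u² = -8
∂²f/∂v² = -36*v*w
∂²f/∂w² = 0
∇²f = -36*v*w - 8
At (-3, 1, 2): -80.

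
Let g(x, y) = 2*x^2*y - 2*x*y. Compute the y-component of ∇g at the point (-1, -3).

4

(∇g)_2 = ∂g/∂y = 2*x^2 - 2*x
At (-1, -3): 4.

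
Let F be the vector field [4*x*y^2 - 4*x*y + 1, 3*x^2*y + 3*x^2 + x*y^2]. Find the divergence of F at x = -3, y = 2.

23

∂F₁/∂x = 4*y^2 - 4*y
∂F₂/∂y = 3*x^2 + 2*x*y
∇·F = 3*x^2 + 2*x*y + 4*y^2 - 4*y
At (-3, 2): 23.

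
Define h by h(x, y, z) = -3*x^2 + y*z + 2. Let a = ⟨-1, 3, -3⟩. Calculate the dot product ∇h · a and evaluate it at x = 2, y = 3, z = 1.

∂h/∂x = -6*x
∂h/∂y = z
∂h/∂z = y
∇h at (2, 3, 1) = (-12, 1, 3)
∇h · a = (-12)(-1) + (1)(3) + (3)(-3) = 6

6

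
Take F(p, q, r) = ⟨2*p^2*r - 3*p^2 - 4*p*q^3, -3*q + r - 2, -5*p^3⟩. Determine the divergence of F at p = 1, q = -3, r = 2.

∂F₁/∂p = 4*p*r - 6*p - 4*q^3
∂F₂/∂q = -3
∂F₃/∂r = 0
∇·F = 4*p*r - 6*p - 4*q^3 - 3
At (1, -3, 2): 107.

107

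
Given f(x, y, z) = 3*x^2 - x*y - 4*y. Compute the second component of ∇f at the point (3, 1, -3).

(∇f)_2 = ∂f/∂y = -x - 4
At (3, 1, -3): -7.

-7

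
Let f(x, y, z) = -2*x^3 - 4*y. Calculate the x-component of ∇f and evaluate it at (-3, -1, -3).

-54

(∇f)_1 = ∂f/∂x = -6*x^2
At (-3, -1, -3): -54.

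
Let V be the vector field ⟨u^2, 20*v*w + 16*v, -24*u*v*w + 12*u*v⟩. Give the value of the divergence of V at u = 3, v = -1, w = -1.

74

∂V₁/∂u = 2*u
∂V₂/∂v = 20*w + 16
∂V₃/∂w = -24*u*v
∇·V = -24*u*v + 2*u + 20*w + 16
At (3, -1, -1): 74.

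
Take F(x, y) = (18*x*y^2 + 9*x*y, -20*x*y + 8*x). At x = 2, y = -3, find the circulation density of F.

∂F₂/∂x = -20*y + 8
∂F₁/∂y = 36*x*y + 9*x
Scalar curl = -36*x*y - 9*x - 20*y + 8
At (2, -3): 266.

266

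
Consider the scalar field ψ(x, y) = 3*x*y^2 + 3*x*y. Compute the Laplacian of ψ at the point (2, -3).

∂²ψ/∂x² = 0
∂²ψ/∂y² = 6*x
∇²ψ = 6*x
At (2, -3): 12.

12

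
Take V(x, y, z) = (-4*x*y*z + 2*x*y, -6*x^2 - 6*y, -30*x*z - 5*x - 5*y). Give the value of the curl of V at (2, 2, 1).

(∇×V)₁ = ∂V₃/∂y − ∂V₂/∂z = -5
(∇×V)₂ = ∂V₁/∂z − ∂V₃/∂x = -4*x*y + 30*z + 5
(∇×V)₃ = ∂V₂/∂x − ∂V₁/∂y = 4*x*z - 14*x
∇×V = (-5, -4*x*y + 30*z + 5, 4*x*z - 14*x)
At (2, 2, 1): (-5, 19, -20).

(-5, 19, -20)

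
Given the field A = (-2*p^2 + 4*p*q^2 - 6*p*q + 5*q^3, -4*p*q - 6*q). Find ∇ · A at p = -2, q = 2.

14

∂A₁/∂p = -4*p + 4*q^2 - 6*q
∂A₂/∂q = -4*p - 6
∇·A = -8*p + 4*q^2 - 6*q - 6
At (-2, 2): 14.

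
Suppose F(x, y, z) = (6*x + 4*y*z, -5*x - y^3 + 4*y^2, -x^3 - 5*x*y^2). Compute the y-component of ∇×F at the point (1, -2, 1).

15

(∇×F)_2 = ∂F₁/∂z − ∂F₃/∂x
= 4*y − (-3*x^2 - 5*y^2)
= 3*x^2 + 5*y^2 + 4*y
At (1, -2, 1): 15.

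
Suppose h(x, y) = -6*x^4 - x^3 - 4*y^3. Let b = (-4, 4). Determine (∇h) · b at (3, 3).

∂h/∂x = -24*x^3 - 3*x^2
∂h/∂y = -12*y^2
∇h at (3, 3) = (-675, -108)
∇h · b = (-675)(-4) + (-108)(4) = 2268

2268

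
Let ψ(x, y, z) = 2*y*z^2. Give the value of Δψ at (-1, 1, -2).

4

∂²ψ/∂x² = 0
∂²ψ/∂y² = 0
∂²ψ/∂z² = 4*y
∇²ψ = 4*y
At (-1, 1, -2): 4.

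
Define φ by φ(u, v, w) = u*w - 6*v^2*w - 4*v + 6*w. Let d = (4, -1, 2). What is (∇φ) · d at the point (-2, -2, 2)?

∂φ/∂u = w
∂φ/∂v = -12*v*w - 4
∂φ/∂w = u - 6*v^2 + 6
∇φ at (-2, -2, 2) = (2, 44, -20)
∇φ · d = (2)(4) + (44)(-1) + (-20)(2) = -76

-76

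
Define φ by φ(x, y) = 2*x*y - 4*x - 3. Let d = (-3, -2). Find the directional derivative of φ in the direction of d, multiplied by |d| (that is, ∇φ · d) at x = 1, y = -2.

∂φ/∂x = 2*y - 4
∂φ/∂y = 2*x
∇φ at (1, -2) = (-8, 2)
∇φ · d = (-8)(-3) + (2)(-2) = 20

20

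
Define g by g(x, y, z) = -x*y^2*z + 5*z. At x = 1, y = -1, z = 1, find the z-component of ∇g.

4

(∇g)_3 = ∂g/∂z = -x*y^2 + 5
At (1, -1, 1): 4.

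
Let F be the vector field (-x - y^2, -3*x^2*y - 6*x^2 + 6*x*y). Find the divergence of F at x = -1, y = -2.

-10

∂F₁/∂x = -1
∂F₂/∂y = -3*x^2 + 6*x
∇·F = -3*x^2 + 6*x - 1
At (-1, -2): -10.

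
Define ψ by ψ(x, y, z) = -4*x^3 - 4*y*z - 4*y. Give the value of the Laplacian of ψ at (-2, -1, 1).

∂²ψ/∂x² = -24*x
∂²ψ/∂y² = 0
∂²ψ/∂z² = 0
∇²ψ = -24*x
At (-2, -1, 1): 48.

48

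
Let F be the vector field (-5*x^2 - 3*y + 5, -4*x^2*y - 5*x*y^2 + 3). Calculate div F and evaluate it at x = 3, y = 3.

-156

∂F₁/∂x = -10*x
∂F₂/∂y = -4*x^2 - 10*x*y
∇·F = -4*x^2 - 10*x*y - 10*x
At (3, 3): -156.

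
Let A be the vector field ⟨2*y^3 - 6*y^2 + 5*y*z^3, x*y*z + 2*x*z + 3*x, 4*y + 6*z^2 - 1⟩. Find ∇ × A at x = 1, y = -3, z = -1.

(∇×A)₁ = ∂A₃/∂y − ∂A₂/∂z = -x*y - 2*x + 4
(∇×A)₂ = ∂A₁/∂z − ∂A₃/∂x = 15*y*z^2
(∇×A)₃ = ∂A₂/∂x − ∂A₁/∂y = -6*y^2 + y*z + 12*y - 5*z^3 + 2*z + 3
∇×A = (-x*y - 2*x + 4, 15*y*z^2, -6*y^2 + y*z + 12*y - 5*z^3 + 2*z + 3)
At (1, -3, -1): (5, -45, -81).

(5, -45, -81)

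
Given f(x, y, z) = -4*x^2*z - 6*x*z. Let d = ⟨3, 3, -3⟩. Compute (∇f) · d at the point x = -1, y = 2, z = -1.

-12

∂f/∂x = -8*x*z - 6*z
∂f/∂y = 0
∂f/∂z = -4*x^2 - 6*x
∇f at (-1, 2, -1) = (-2, 0, 2)
∇f · d = (-2)(3) + (0)(3) + (2)(-3) = -12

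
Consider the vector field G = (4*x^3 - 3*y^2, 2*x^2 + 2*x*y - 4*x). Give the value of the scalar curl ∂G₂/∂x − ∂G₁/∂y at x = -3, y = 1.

∂G₂/∂x = 4*x + 2*y - 4
∂G₁/∂y = -6*y
Scalar curl = 4*x + 8*y - 4
At (-3, 1): -8.

-8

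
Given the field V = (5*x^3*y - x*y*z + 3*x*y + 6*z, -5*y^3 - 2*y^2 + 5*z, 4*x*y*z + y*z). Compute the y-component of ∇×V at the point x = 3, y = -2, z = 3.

(∇×V)_2 = ∂V₁/∂z − ∂V₃/∂x
= -x*y + 6 − (4*y*z)
= -x*y - 4*y*z + 6
At (3, -2, 3): 36.

36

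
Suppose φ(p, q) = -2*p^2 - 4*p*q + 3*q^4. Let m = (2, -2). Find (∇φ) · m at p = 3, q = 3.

-672

∂φ/∂p = -4*p - 4*q
∂φ/∂q = -4*p + 12*q^3
∇φ at (3, 3) = (-24, 312)
∇φ · m = (-24)(2) + (312)(-2) = -672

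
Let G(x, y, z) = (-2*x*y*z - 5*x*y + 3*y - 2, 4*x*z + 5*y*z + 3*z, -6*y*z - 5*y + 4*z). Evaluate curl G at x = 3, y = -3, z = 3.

(-23, 18, 42)

(∇×G)₁ = ∂G₃/∂y − ∂G₂/∂z = -4*x - 5*y - 6*z - 8
(∇×G)₂ = ∂G₁/∂z − ∂G₃/∂x = -2*x*y
(∇×G)₃ = ∂G₂/∂x − ∂G₁/∂y = 2*x*z + 5*x + 4*z - 3
∇×G = (-4*x - 5*y - 6*z - 8, -2*x*y, 2*x*z + 5*x + 4*z - 3)
At (3, -3, 3): (-23, 18, 42).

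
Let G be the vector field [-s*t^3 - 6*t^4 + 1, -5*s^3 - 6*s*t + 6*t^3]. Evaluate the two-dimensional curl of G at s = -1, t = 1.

0

∂G₂/∂s = -15*s^2 - 6*t
∂G₁/∂t = -3*s*t^2 - 24*t^3
Scalar curl = -15*s^2 + 3*s*t^2 + 24*t^3 - 6*t
At (-1, 1): 0.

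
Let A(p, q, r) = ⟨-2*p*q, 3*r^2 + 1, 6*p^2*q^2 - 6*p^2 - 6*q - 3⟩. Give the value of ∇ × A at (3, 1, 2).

(∇×A)₁ = ∂A₃/∂q − ∂A₂/∂r = 12*p^2*q - 6*r - 6
(∇×A)₂ = ∂A₁/∂r − ∂A₃/∂p = -12*p*q^2 + 12*p
(∇×A)₃ = ∂A₂/∂p − ∂A₁/∂q = 2*p
∇×A = (12*p^2*q - 6*r - 6, -12*p*q^2 + 12*p, 2*p)
At (3, 1, 2): (90, 0, 6).

(90, 0, 6)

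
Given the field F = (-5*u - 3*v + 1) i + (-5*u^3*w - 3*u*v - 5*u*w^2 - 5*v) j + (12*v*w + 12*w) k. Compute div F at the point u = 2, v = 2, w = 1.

∂F₁/∂u = -5
∂F₂/∂v = -3*u - 5
∂F₃/∂w = 12*v + 12
∇·F = -3*u + 12*v + 2
At (2, 2, 1): 20.

20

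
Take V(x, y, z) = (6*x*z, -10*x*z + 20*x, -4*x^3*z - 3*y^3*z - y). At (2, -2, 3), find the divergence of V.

∂V₁/∂x = 6*z
∂V₂/∂y = 0
∂V₃/∂z = -4*x^3 - 3*y^3
∇·V = -4*x^3 - 3*y^3 + 6*z
At (2, -2, 3): 10.

10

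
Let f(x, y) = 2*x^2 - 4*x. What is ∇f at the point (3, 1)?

∂f/∂x = 4*x - 4
∂f/∂y = 0
∇f = (4*x - 4, 0)
At (3, 1): (8, 0).

(8, 0)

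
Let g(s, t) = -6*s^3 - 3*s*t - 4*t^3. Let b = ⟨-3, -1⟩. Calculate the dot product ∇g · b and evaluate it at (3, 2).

561

∂g/∂s = -18*s^2 - 3*t
∂g/∂t = -3*s - 12*t^2
∇g at (3, 2) = (-168, -57)
∇g · b = (-168)(-3) + (-57)(-1) = 561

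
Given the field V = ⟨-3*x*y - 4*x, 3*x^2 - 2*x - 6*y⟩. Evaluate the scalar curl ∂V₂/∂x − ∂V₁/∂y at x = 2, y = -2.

∂V₂/∂x = 6*x - 2
∂V₁/∂y = -3*x
Scalar curl = 9*x - 2
At (2, -2): 16.

16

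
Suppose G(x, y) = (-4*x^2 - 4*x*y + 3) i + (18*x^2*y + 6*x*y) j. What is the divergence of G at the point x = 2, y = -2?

76

∂G₁/∂x = -8*x - 4*y
∂G₂/∂y = 18*x^2 + 6*x
∇·G = 18*x^2 - 2*x - 4*y
At (2, -2): 76.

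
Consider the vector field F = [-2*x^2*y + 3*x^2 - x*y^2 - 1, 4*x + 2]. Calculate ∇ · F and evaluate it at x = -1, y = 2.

-2

∂F₁/∂x = -4*x*y + 6*x - y^2
∂F₂/∂y = 0
∇·F = -4*x*y + 6*x - y^2
At (-1, 2): -2.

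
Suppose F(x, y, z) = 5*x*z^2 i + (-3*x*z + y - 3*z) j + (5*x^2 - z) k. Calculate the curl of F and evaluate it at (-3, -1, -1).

(-6, 60, 3)

(∇×F)₁ = ∂F₃/∂y − ∂F₂/∂z = 3*x + 3
(∇×F)₂ = ∂F₁/∂z − ∂F₃/∂x = 10*x*z - 10*x
(∇×F)₃ = ∂F₂/∂x − ∂F₁/∂y = -3*z
∇×F = (3*x + 3, 10*x*z - 10*x, -3*z)
At (-3, -1, -1): (-6, 60, 3).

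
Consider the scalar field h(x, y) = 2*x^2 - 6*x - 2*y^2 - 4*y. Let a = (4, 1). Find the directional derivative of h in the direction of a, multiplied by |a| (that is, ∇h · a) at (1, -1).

∂h/∂x = 4*x - 6
∂h/∂y = -4*y - 4
∇h at (1, -1) = (-2, 0)
∇h · a = (-2)(4) + (0)(1) = -8

-8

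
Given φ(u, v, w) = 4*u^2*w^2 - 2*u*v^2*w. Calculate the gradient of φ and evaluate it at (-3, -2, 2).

∂φ/∂u = 8*u*w^2 - 2*v^2*w
∂φ/∂v = -4*u*v*w
∂φ/∂w = 8*u^2*w - 2*u*v^2
∇φ = (8*u*w^2 - 2*v^2*w, -4*u*v*w, 8*u^2*w - 2*u*v^2)
At (-3, -2, 2): (-112, -48, 168).

(-112, -48, 168)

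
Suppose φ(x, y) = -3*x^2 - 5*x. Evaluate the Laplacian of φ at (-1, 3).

-6

∂²φ/∂x² = -6
∂²φ/∂y² = 0
∇²φ = -6
At (-1, 3): -6.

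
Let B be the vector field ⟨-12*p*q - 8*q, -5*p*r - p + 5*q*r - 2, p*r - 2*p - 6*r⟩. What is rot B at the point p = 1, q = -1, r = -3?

(∇×B)₁ = ∂B₃/∂q − ∂B₂/∂r = 5*p - 5*q
(∇×B)₂ = ∂B₁/∂r − ∂B₃/∂p = -r + 2
(∇×B)₃ = ∂B₂/∂p − ∂B₁/∂q = 12*p - 5*r + 7
∇×B = (5*p - 5*q, -r + 2, 12*p - 5*r + 7)
At (1, -1, -3): (10, 5, 34).

(10, 5, 34)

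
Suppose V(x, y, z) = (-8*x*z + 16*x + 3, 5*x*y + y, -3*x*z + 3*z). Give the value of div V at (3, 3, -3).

∂V₁/∂x = -8*z + 16
∂V₂/∂y = 5*x + 1
∂V₃/∂z = -3*x + 3
∇·V = 2*x - 8*z + 20
At (3, 3, -3): 50.

50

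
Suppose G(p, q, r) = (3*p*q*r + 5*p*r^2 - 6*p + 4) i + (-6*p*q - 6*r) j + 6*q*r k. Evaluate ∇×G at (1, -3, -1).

(0, -19, 21)

(∇×G)₁ = ∂G₃/∂q − ∂G₂/∂r = 6*r + 6
(∇×G)₂ = ∂G₁/∂r − ∂G₃/∂p = 3*p*q + 10*p*r
(∇×G)₃ = ∂G₂/∂p − ∂G₁/∂q = -3*p*r - 6*q
∇×G = (6*r + 6, 3*p*q + 10*p*r, -3*p*r - 6*q)
At (1, -3, -1): (0, -19, 21).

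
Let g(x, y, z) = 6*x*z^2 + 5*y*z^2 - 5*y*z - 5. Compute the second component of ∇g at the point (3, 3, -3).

(∇g)_2 = ∂g/∂y = 5*z^2 - 5*z
At (3, 3, -3): 60.

60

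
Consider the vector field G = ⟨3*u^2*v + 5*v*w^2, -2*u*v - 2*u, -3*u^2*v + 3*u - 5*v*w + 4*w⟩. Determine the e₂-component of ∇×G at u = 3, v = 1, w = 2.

(∇×G)_2 = ∂G₁/∂w − ∂G₃/∂u
= 10*v*w − (-6*u*v + 3)
= 6*u*v + 10*v*w - 3
At (3, 1, 2): 35.

35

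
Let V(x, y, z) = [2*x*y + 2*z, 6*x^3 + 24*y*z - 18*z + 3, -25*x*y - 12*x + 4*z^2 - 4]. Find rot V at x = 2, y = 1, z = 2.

(-56, 39, 68)

(∇×V)₁ = ∂V₃/∂y − ∂V₂/∂z = -25*x - 24*y + 18
(∇×V)₂ = ∂V₁/∂z − ∂V₃/∂x = 25*y + 14
(∇×V)₃ = ∂V₂/∂x − ∂V₁/∂y = 18*x^2 - 2*x
∇×V = (-25*x - 24*y + 18, 25*y + 14, 18*x^2 - 2*x)
At (2, 1, 2): (-56, 39, 68).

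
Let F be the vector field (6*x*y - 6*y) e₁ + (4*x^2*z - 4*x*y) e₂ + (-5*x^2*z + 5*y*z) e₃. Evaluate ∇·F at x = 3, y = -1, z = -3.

∂F₁/∂x = 6*y
∂F₂/∂y = -4*x
∂F₃/∂z = -5*x^2 + 5*y
∇·F = -5*x^2 - 4*x + 11*y
At (3, -1, -3): -68.

-68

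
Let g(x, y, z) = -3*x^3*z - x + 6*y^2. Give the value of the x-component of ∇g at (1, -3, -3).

26

(∇g)_1 = ∂g/∂x = -9*x^2*z - 1
At (1, -3, -3): 26.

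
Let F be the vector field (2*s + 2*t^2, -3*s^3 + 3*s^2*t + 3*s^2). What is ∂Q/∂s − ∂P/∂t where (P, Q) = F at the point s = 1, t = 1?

∂F₂/∂s = -9*s^2 + 6*s*t + 6*s
∂F₁/∂t = 4*t
Scalar curl = -9*s^2 + 6*s*t + 6*s - 4*t
At (1, 1): -1.

-1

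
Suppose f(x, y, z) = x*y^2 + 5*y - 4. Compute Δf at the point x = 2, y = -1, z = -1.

4

∂²f/∂x² = 0
∂²f/∂y² = 2*x
∂²f/∂z² = 0
∇²f = 2*x
At (2, -1, -1): 4.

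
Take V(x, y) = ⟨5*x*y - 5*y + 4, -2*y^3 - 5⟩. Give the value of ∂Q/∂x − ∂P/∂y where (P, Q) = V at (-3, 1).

20

∂V₂/∂x = 0
∂V₁/∂y = 5*x - 5
Scalar curl = -5*x + 5
At (-3, 1): 20.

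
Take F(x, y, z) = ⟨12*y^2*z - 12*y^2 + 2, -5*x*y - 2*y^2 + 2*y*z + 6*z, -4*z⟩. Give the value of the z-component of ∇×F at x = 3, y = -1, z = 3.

(∇×F)_3 = ∂F₂/∂x − ∂F₁/∂y
= -5*y − (24*y*z - 24*y)
= -24*y*z + 19*y
At (3, -1, 3): 53.

53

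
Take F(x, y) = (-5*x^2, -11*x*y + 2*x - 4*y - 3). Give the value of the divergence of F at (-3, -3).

∂F₁/∂x = -10*x
∂F₂/∂y = -11*x - 4
∇·F = -21*x - 4
At (-3, -3): 59.

59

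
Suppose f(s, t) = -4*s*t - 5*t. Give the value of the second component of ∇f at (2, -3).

(∇f)_2 = ∂f/∂t = -4*s - 5
At (2, -3): -13.

-13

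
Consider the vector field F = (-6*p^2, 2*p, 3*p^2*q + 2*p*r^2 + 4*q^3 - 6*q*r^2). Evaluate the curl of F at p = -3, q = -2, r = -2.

(∇×F)₁ = ∂F₃/∂q − ∂F₂/∂r = 3*p^2 + 12*q^2 - 6*r^2
(∇×F)₂ = ∂F₁/∂r − ∂F₃/∂p = -6*p*q - 2*r^2
(∇×F)₃ = ∂F₂/∂p − ∂F₁/∂q = 2
∇×F = (3*p^2 + 12*q^2 - 6*r^2, -6*p*q - 2*r^2, 2)
At (-3, -2, -2): (51, -44, 2).

(51, -44, 2)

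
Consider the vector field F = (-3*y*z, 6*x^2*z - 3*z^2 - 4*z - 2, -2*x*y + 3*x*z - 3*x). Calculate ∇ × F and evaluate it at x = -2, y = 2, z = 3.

(2, -8, -63)

(∇×F)₁ = ∂F₃/∂y − ∂F₂/∂z = -6*x^2 - 2*x + 6*z + 4
(∇×F)₂ = ∂F₁/∂z − ∂F₃/∂x = -y - 3*z + 3
(∇×F)₃ = ∂F₂/∂x − ∂F₁/∂y = 12*x*z + 3*z
∇×F = (-6*x^2 - 2*x + 6*z + 4, -y - 3*z + 3, 12*x*z + 3*z)
At (-2, 2, 3): (2, -8, -63).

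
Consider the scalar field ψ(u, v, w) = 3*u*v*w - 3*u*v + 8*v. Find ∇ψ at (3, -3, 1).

∂ψ/∂u = 3*v*w - 3*v
∂ψ/∂v = 3*u*w - 3*u + 8
∂ψ/∂w = 3*u*v
∇ψ = (3*v*w - 3*v, 3*u*w - 3*u + 8, 3*u*v)
At (3, -3, 1): (0, 8, -27).

(0, 8, -27)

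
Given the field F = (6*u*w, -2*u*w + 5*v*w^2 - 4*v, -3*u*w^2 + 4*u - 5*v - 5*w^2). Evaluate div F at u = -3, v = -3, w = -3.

∂F₁/∂u = 6*w
∂F₂/∂v = 5*w^2 - 4
∂F₃/∂w = -6*u*w - 10*w
∇·F = -6*u*w + 5*w^2 - 4*w - 4
At (-3, -3, -3): -1.

-1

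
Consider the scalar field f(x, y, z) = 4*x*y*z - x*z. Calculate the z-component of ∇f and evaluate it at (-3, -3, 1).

39

(∇f)_3 = ∂f/∂z = 4*x*y - x
At (-3, -3, 1): 39.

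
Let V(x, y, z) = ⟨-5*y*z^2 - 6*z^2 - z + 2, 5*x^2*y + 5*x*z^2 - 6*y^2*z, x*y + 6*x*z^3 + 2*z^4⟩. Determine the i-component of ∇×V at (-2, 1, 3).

64

(∇×V)_1 = ∂V₃/∂y − ∂V₂/∂z
= x − (10*x*z - 6*y^2)
= -10*x*z + x + 6*y^2
At (-2, 1, 3): 64.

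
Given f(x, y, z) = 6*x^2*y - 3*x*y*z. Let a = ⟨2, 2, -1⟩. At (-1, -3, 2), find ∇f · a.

∂f/∂x = 12*x*y - 3*y*z
∂f/∂y = 6*x^2 - 3*x*z
∂f/∂z = -3*x*y
∇f at (-1, -3, 2) = (54, 12, -9)
∇f · a = (54)(2) + (12)(2) + (-9)(-1) = 141

141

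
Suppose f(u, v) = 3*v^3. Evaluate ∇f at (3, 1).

∂f/∂u = 0
∂f/∂v = 9*v^2
∇f = (0, 9*v^2)
At (3, 1): (0, 9).

(0, 9)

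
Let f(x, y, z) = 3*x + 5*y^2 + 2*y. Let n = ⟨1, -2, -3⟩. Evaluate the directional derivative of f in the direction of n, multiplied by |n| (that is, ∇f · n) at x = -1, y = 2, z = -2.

∂f/∂x = 3
∂f/∂y = 10*y + 2
∂f/∂z = 0
∇f at (-1, 2, -2) = (3, 22, 0)
∇f · n = (3)(1) + (22)(-2) + (0)(-3) = -41

-41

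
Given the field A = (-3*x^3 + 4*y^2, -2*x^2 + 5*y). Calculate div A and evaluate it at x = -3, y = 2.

-76

∂A₁/∂x = -9*x^2
∂A₂/∂y = 5
∇·A = -9*x^2 + 5
At (-3, 2): -76.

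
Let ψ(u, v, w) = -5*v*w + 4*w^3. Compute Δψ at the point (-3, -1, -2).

∂²ψ/∂u² = 0
∂²ψ/∂v² = 0
∂²ψ/∂w² = 24*w
∇²ψ = 24*w
At (-3, -1, -2): -48.

-48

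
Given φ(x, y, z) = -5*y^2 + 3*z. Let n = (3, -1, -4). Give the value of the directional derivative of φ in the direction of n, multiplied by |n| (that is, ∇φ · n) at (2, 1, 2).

-2

∂φ/∂x = 0
∂φ/∂y = -10*y
∂φ/∂z = 3
∇φ at (2, 1, 2) = (0, -10, 3)
∇φ · n = (0)(3) + (-10)(-1) + (3)(-4) = -2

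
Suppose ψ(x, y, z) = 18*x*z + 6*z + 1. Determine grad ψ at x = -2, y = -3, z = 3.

∂ψ/∂x = 18*z
∂ψ/∂y = 0
∂ψ/∂z = 18*x + 6
∇ψ = (18*z, 0, 18*x + 6)
At (-2, -3, 3): (54, 0, -30).

(54, 0, -30)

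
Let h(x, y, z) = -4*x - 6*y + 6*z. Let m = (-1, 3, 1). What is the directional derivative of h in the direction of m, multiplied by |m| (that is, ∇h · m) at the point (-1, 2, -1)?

-8

∂h/∂x = -4
∂h/∂y = -6
∂h/∂z = 6
∇h at (-1, 2, -1) = (-4, -6, 6)
∇h · m = (-4)(-1) + (-6)(3) + (6)(1) = -8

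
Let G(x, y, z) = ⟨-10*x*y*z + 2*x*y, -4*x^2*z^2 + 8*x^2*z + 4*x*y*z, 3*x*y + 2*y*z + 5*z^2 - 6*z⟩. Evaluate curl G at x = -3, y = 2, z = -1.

(∇×G)₁ = ∂G₃/∂y − ∂G₂/∂z = 8*x^2*z - 8*x^2 - 4*x*y + 3*x + 2*z
(∇×G)₂ = ∂G₁/∂z − ∂G₃/∂x = -10*x*y - 3*y
(∇×G)₃ = ∂G₂/∂x − ∂G₁/∂y = -8*x*z^2 + 26*x*z - 2*x + 4*y*z
∇×G = (8*x^2*z - 8*x^2 - 4*x*y + 3*x + 2*z, -10*x*y - 3*y, -8*x*z^2 + 26*x*z - 2*x + 4*y*z)
At (-3, 2, -1): (-131, 54, 100).

(-131, 54, 100)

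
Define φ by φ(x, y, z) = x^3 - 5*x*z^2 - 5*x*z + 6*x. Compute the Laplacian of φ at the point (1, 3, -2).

-4

∂²φ/∂x² = 6*x
∂²φ/∂y² = 0
∂²φ/∂z² = -10*x
∇²φ = -4*x
At (1, 3, -2): -4.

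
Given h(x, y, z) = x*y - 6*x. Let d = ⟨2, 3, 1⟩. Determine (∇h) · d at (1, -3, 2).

-15

∂h/∂x = y - 6
∂h/∂y = x
∂h/∂z = 0
∇h at (1, -3, 2) = (-9, 1, 0)
∇h · d = (-9)(2) + (1)(3) + (0)(1) = -15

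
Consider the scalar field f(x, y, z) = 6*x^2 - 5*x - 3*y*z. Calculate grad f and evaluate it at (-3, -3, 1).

∂f/∂x = 12*x - 5
∂f/∂y = -3*z
∂f/∂z = -3*y
∇f = (12*x - 5, -3*z, -3*y)
At (-3, -3, 1): (-41, -3, 9).

(-41, -3, 9)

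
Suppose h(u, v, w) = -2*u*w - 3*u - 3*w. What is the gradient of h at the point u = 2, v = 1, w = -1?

∂h/∂u = -2*w - 3
∂h/∂v = 0
∂h/∂w = -2*u - 3
∇h = (-2*w - 3, 0, -2*u - 3)
At (2, 1, -1): (-1, 0, -7).

(-1, 0, -7)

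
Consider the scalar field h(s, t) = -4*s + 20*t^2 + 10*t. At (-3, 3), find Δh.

40

∂²h/∂s² = 0
∂²h/∂t² = 40
∇²h = 40
At (-3, 3): 40.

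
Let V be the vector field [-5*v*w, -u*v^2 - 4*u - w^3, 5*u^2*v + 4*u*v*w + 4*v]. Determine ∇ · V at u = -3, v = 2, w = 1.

-12

∂V₁/∂u = 0
∂V₂/∂v = -2*u*v
∂V₃/∂w = 4*u*v
∇·V = 2*u*v
At (-3, 2, 1): -12.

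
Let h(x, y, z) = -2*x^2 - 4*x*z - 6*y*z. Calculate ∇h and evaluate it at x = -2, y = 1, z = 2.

∂h/∂x = -4*x - 4*z
∂h/∂y = -6*z
∂h/∂z = -4*x - 6*y
∇h = (-4*x - 4*z, -6*z, -4*x - 6*y)
At (-2, 1, 2): (0, -12, 2).

(0, -12, 2)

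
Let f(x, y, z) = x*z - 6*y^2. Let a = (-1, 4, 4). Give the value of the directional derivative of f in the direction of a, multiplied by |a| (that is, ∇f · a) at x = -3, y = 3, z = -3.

-153

∂f/∂x = z
∂f/∂y = -12*y
∂f/∂z = x
∇f at (-3, 3, -3) = (-3, -36, -3)
∇f · a = (-3)(-1) + (-36)(4) + (-3)(4) = -153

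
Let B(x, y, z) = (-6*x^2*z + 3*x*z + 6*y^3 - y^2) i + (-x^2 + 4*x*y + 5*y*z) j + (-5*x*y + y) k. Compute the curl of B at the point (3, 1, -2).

(∇×B)₁ = ∂B₃/∂y − ∂B₂/∂z = -5*x - 5*y + 1
(∇×B)₂ = ∂B₁/∂z − ∂B₃/∂x = -6*x^2 + 3*x + 5*y
(∇×B)₃ = ∂B₂/∂x − ∂B₁/∂y = -2*x - 18*y^2 + 6*y
∇×B = (-5*x - 5*y + 1, -6*x^2 + 3*x + 5*y, -2*x - 18*y^2 + 6*y)
At (3, 1, -2): (-19, -40, -18).

(-19, -40, -18)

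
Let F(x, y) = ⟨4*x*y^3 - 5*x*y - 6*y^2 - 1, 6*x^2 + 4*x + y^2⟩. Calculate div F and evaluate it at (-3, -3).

∂F₁/∂x = 4*y^3 - 5*y
∂F₂/∂y = 2*y
∇·F = 4*y^3 - 3*y
At (-3, -3): -99.

-99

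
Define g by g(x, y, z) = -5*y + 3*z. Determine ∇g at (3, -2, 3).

∂g/∂x = 0
∂g/∂y = -5
∂g/∂z = 3
∇g = (0, -5, 3)
At (3, -2, 3): (0, -5, 3).

(0, -5, 3)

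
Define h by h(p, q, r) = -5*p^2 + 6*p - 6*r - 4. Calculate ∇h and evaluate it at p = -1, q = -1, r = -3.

∂h/∂p = -10*p + 6
∂h/∂q = 0
∂h/∂r = -6
∇h = (-10*p + 6, 0, -6)
At (-1, -1, -3): (16, 0, -6).

(16, 0, -6)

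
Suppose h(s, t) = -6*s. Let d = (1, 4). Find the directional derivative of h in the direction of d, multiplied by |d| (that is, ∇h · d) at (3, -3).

∂h/∂s = -6
∂h/∂t = 0
∇h at (3, -3) = (-6, 0)
∇h · d = (-6)(1) + (0)(4) = -6

-6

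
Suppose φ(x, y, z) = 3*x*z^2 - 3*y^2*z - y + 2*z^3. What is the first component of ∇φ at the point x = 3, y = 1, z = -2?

(∇φ)_1 = ∂φ/∂x = 3*z^2
At (3, 1, -2): 12.

12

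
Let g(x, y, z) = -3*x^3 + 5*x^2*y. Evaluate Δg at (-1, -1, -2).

∂²g/∂x² = 2*(-9*x + 5*y)
∂²g/∂y² = 0
∂²g/∂z² = 0
∇²g = -18*x + 10*y
At (-1, -1, -2): 8.

8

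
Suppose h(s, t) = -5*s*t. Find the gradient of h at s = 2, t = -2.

∂h/∂s = -5*t
∂h/∂t = -5*s
∇h = (-5*t, -5*s)
At (2, -2): (10, -10).

(10, -10)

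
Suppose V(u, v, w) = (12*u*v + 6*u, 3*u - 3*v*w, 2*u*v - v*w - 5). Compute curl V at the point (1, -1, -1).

(0, 2, -9)

(∇×V)₁ = ∂V₃/∂v − ∂V₂/∂w = 2*u + 3*v - w
(∇×V)₂ = ∂V₁/∂w − ∂V₃/∂u = -2*v
(∇×V)₃ = ∂V₂/∂u − ∂V₁/∂v = -12*u + 3
∇×V = (2*u + 3*v - w, -2*v, -12*u + 3)
At (1, -1, -1): (0, 2, -9).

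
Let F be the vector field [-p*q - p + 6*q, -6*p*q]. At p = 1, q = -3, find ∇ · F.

-4

∂F₁/∂p = -q - 1
∂F₂/∂q = -6*p
∇·F = -6*p - q - 1
At (1, -3): -4.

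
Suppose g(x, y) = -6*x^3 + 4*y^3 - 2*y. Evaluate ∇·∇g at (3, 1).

∂²g/∂x² = -36*x
∂²g/∂y² = 24*y
∇²g = -36*x + 24*y
At (3, 1): -84.

-84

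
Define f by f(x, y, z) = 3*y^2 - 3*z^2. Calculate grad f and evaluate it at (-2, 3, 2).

∂f/∂x = 0
∂f/∂y = 6*y
∂f/∂z = -6*z
∇f = (0, 6*y, -6*z)
At (-2, 3, 2): (0, 18, -12).

(0, 18, -12)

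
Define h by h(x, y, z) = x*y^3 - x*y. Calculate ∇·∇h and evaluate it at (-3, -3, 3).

54

∂²h/∂x² = 0
∂²h/∂y² = 6*x*y
∂²h/∂z² = 0
∇²h = 6*x*y
At (-3, -3, 3): 54.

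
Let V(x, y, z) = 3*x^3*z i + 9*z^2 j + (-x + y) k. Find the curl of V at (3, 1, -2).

(∇×V)₁ = ∂V₃/∂y − ∂V₂/∂z = -18*z + 1
(∇×V)₂ = ∂V₁/∂z − ∂V₃/∂x = 3*x^3 + 1
(∇×V)₃ = ∂V₂/∂x − ∂V₁/∂y = 0
∇×V = (-18*z + 1, 3*x^3 + 1, 0)
At (3, 1, -2): (37, 82, 0).

(37, 82, 0)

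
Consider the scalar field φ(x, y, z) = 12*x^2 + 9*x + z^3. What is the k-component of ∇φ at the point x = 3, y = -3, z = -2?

(∇φ)_3 = ∂φ/∂z = 3*z^2
At (3, -3, -2): 12.

12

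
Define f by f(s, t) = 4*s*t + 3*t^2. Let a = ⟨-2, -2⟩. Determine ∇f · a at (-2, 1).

∂f/∂s = 4*t
∂f/∂t = 4*s + 6*t
∇f at (-2, 1) = (4, -2)
∇f · a = (4)(-2) + (-2)(-2) = -4

-4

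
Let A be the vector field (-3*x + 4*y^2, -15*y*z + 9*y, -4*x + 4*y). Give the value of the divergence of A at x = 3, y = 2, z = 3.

∂A₁/∂x = -3
∂A₂/∂y = -15*z + 9
∂A₃/∂z = 0
∇·A = -15*z + 6
At (3, 2, 3): -39.

-39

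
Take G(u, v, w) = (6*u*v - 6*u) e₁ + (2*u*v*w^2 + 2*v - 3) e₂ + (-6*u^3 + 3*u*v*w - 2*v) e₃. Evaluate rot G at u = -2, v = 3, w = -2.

(-38, 90, 36)

(∇×G)₁ = ∂G₃/∂v − ∂G₂/∂w = -4*u*v*w + 3*u*w - 2
(∇×G)₂ = ∂G₁/∂w − ∂G₃/∂u = 18*u^2 - 3*v*w
(∇×G)₃ = ∂G₂/∂u − ∂G₁/∂v = -6*u + 2*v*w^2
∇×G = (-4*u*v*w + 3*u*w - 2, 18*u^2 - 3*v*w, -6*u + 2*v*w^2)
At (-2, 3, -2): (-38, 90, 36).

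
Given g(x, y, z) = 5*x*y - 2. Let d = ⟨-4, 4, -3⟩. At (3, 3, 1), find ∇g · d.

0

∂g/∂x = 5*y
∂g/∂y = 5*x
∂g/∂z = 0
∇g at (3, 3, 1) = (15, 15, 0)
∇g · d = (15)(-4) + (15)(4) + (0)(-3) = 0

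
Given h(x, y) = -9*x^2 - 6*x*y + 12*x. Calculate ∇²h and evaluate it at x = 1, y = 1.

∂²h/∂x² = -18
∂²h/∂y² = 0
∇²h = -18
At (1, 1): -18.

-18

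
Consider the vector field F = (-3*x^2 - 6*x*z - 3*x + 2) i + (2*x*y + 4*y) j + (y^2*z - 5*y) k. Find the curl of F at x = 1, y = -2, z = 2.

(-13, -6, -4)

(∇×F)₁ = ∂F₃/∂y − ∂F₂/∂z = 2*y*z - 5
(∇×F)₂ = ∂F₁/∂z − ∂F₃/∂x = -6*x
(∇×F)₃ = ∂F₂/∂x − ∂F₁/∂y = 2*y
∇×F = (2*y*z - 5, -6*x, 2*y)
At (1, -2, 2): (-13, -6, -4).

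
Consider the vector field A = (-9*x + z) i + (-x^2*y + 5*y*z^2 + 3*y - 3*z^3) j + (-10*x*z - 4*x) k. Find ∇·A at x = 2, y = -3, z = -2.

∂A₁/∂x = -9
∂A₂/∂y = -x^2 + 5*z^2 + 3
∂A₃/∂z = -10*x
∇·A = -x^2 - 10*x + 5*z^2 - 6
At (2, -3, -2): -10.

-10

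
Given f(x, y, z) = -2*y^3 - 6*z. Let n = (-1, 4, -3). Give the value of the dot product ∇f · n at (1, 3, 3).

-198

∂f/∂x = 0
∂f/∂y = -6*y^2
∂f/∂z = -6
∇f at (1, 3, 3) = (0, -54, -6)
∇f · n = (0)(-1) + (-54)(4) + (-6)(-3) = -198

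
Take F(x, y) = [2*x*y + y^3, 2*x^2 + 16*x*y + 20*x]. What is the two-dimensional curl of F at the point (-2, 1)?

29

∂F₂/∂x = 4*x + 16*y + 20
∂F₁/∂y = 2*x + 3*y^2
Scalar curl = 2*x - 3*y^2 + 16*y + 20
At (-2, 1): 29.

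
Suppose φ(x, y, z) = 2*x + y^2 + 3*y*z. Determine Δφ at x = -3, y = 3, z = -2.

2

∂²φ/∂x² = 0
∂²φ/∂y² = 2
∂²φ/∂z² = 0
∇²φ = 2
At (-3, 3, -2): 2.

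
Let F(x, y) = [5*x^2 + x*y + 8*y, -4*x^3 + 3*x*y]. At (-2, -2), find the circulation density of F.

∂F₂/∂x = -12*x^2 + 3*y
∂F₁/∂y = x + 8
Scalar curl = -12*x^2 - x + 3*y - 8
At (-2, -2): -60.

-60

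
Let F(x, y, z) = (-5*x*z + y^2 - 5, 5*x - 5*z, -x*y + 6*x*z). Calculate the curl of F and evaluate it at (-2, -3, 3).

(7, -11, 11)

(∇×F)₁ = ∂F₃/∂y − ∂F₂/∂z = -x + 5
(∇×F)₂ = ∂F₁/∂z − ∂F₃/∂x = -5*x + y - 6*z
(∇×F)₃ = ∂F₂/∂x − ∂F₁/∂y = -2*y + 5
∇×F = (-x + 5, -5*x + y - 6*z, -2*y + 5)
At (-2, -3, 3): (7, -11, 11).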